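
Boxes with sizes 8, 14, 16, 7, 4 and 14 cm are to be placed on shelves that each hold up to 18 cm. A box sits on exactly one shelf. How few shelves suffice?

4

Total = 16 + 14 + 14 + 8 + 7 + 4 = 63 cm.
Lower bound: ⌈63/18⌉ = 4 shelves.
A packing using 4 shelves:
  shelf 1: 16 = 16
  shelf 2: 14 + 4 = 18
  shelf 3: 14 = 14
  shelf 4: 8 + 7 = 15
This matches the lower bound, so 4 is optimal.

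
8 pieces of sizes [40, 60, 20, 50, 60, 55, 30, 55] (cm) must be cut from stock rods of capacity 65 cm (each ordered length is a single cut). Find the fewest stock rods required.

Total = 60 + 60 + 55 + 55 + 50 + 40 + 30 + 20 = 370 cm.
Lower bound: ⌈370/65⌉ = 6 stock rods.
A packing using 7 stock rods:
  stock rod 1: 60 = 60
  stock rod 2: 60 = 60
  stock rod 3: 55 = 55
  stock rod 4: 55 = 55
  stock rod 5: 50 = 50
  stock rod 6: 40 + 20 = 60
  stock rod 7: 30 = 30
No arrangement into 6 stock rods stays within capacity, so 7 is optimal.

7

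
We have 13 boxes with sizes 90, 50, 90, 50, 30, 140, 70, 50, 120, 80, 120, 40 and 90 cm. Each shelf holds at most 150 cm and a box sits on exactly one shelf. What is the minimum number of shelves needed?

Total = 140 + 120 + 120 + 90 + 90 + 90 + 80 + 70 + 50 + 50 + 50 + 40 + 30 = 1020 cm.
Lower bound: ⌈1020/150⌉ = 7 shelves.
A packing using 8 shelves:
  shelf 1: 140 = 140
  shelf 2: 120 + 30 = 150
  shelf 3: 120 = 120
  shelf 4: 90 + 50 = 140
  shelf 5: 90 + 50 = 140
  shelf 6: 90 + 50 = 140
  shelf 7: 80 + 70 = 150
  shelf 8: 40 = 40
No arrangement into 7 shelves stays within capacity, so 8 is optimal.

8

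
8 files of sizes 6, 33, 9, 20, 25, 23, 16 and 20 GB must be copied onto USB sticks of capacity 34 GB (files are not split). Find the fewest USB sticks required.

Total = 33 + 25 + 23 + 20 + 20 + 16 + 9 + 6 = 152 GB.
Lower bound: ⌈152/34⌉ = 5 USB sticks.
A packing using 6 USB sticks:
  USB stick 1: 33 = 33
  USB stick 2: 25 + 9 = 34
  USB stick 3: 23 + 6 = 29
  USB stick 4: 20 = 20
  USB stick 5: 20 = 20
  USB stick 6: 16 = 16
No arrangement into 5 USB sticks stays within capacity, so 6 is optimal.

6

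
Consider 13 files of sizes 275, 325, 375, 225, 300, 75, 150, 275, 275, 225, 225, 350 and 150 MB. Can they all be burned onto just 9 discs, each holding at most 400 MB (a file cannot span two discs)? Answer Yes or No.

Total = 3225 MB; ⌈3225/400⌉ = 9.
10 files each exceed half the capacity and cannot share a disc, forcing at least 10 discs.
At least 10 discs are required, but only 9 are allowed.

No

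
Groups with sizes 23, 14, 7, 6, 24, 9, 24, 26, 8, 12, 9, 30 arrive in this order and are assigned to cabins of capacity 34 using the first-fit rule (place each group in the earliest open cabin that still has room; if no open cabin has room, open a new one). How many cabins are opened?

7

  23 → cabin 1 (new)  [load 23/34]
  14 → cabin 2 (new)  [load 14/34]
  7 → cabin 1  [load 30/34]
  6 → cabin 2  [load 20/34]
  24 → cabin 3 (new)  [load 24/34]
  9 → cabin 2  [load 29/34]
  24 → cabin 4 (new)  [load 24/34]
  26 → cabin 5 (new)  [load 26/34]
  8 → cabin 3  [load 32/34]
  12 → cabin 6 (new)  [load 12/34]
  9 → cabin 4  [load 33/34]
  30 → cabin 7 (new)  [load 30/34]
7 cabins opened.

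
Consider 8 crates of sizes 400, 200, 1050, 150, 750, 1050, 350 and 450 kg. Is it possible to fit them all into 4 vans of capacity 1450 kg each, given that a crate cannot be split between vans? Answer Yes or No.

A valid assignment using 4 vans:
  van 1: 1050 + 400 = 1450
  van 2: 1050 + 350 = 1400
  van 3: 750 + 450 + 200 = 1400
  van 4: 150 = 150
Every load is within 1450 kg, so 4 vans suffice.

Yes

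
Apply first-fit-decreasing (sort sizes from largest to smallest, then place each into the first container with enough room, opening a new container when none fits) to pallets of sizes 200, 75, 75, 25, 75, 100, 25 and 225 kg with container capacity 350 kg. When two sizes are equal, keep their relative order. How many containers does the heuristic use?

Sorted descending: 225, 200, 100, 75, 75, 75, 25, 25.
  225 → container 1 (new)  [load 225/350]
  200 → container 2 (new)  [load 200/350]
  100 → container 1  [load 325/350]
  75 → container 2  [load 275/350]
  75 → container 2  [load 350/350]
  75 → container 3 (new)  [load 75/350]
  25 → container 1  [load 350/350]
  25 → container 3  [load 100/350]
3 containers opened.

3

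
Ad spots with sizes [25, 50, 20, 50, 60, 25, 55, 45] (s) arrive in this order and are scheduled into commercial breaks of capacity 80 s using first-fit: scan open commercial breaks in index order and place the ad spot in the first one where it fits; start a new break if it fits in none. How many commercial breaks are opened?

  25 → break 1 (new)  [load 25/80]
  50 → break 1  [load 75/80]
  20 → break 2 (new)  [load 20/80]
  50 → break 2  [load 70/80]
  60 → break 3 (new)  [load 60/80]
  25 → break 4 (new)  [load 25/80]
  55 → break 4  [load 80/80]
  45 → break 5 (new)  [load 45/80]
5 commercial breaks opened.

5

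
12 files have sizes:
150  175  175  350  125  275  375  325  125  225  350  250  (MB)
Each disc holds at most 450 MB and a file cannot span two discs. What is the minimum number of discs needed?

Total = 375 + 350 + 350 + 325 + 275 + 250 + 225 + 175 + 175 + 150 + 125 + 125 = 2900 MB.
Lower bound: ⌈2900/450⌉ = 7 discs.
A packing using 8 discs:
  disc 1: 375 = 375
  disc 2: 350 = 350
  disc 3: 350 = 350
  disc 4: 325 + 125 = 450
  disc 5: 275 + 175 = 450
  disc 6: 250 + 175 = 425
  disc 7: 225 + 150 = 375
  disc 8: 125 = 125
No arrangement into 7 discs stays within capacity, so 8 is optimal.

8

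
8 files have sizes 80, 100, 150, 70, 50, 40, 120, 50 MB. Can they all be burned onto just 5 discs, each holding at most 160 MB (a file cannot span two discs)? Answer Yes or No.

Yes

A valid assignment using 5 discs:
  disc 1: 150 = 150
  disc 2: 120 + 40 = 160
  disc 3: 100 + 50 = 150
  disc 4: 80 + 70 = 150
  disc 5: 50 = 50
Every load is within 160 MB, so 5 discs suffice.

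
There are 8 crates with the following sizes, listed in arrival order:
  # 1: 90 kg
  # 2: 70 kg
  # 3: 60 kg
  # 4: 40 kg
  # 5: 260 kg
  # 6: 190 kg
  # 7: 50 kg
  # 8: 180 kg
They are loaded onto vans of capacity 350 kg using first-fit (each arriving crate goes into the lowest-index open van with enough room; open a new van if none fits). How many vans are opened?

  90 → van 1 (new)  [load 90/350]
  70 → van 1  [load 160/350]
  60 → van 1  [load 220/350]
  40 → van 1  [load 260/350]
  260 → van 2 (new)  [load 260/350]
  190 → van 3 (new)  [load 190/350]
  50 → van 1  [load 310/350]
  180 → van 4 (new)  [load 180/350]
4 vans opened.

4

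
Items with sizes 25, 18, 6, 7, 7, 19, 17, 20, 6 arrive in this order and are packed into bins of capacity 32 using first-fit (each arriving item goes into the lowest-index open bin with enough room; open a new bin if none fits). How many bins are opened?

  25 → bin 1 (new)  [load 25/32]
  18 → bin 2 (new)  [load 18/32]
  6 → bin 1  [load 31/32]
  7 → bin 2  [load 25/32]
  7 → bin 2  [load 32/32]
  19 → bin 3 (new)  [load 19/32]
  17 → bin 4 (new)  [load 17/32]
  20 → bin 5 (new)  [load 20/32]
  6 → bin 3  [load 25/32]
5 bins opened.

5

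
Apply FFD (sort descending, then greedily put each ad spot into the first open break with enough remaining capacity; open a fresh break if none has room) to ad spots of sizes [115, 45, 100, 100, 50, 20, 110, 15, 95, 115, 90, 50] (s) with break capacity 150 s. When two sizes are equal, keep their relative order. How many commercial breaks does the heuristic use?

7

Sorted descending: 115, 115, 110, 100, 100, 95, 90, 50, 50, 45, 20, 15.
  115 → break 1 (new)  [load 115/150]
  115 → break 2 (new)  [load 115/150]
  110 → break 3 (new)  [load 110/150]
  100 → break 4 (new)  [load 100/150]
  100 → break 5 (new)  [load 100/150]
  95 → break 6 (new)  [load 95/150]
  90 → break 7 (new)  [load 90/150]
  50 → break 4  [load 150/150]
  50 → break 5  [load 150/150]
  45 → break 6  [load 140/150]
  20 → break 1  [load 135/150]
  15 → break 1  [load 150/150]
7 commercial breaks opened.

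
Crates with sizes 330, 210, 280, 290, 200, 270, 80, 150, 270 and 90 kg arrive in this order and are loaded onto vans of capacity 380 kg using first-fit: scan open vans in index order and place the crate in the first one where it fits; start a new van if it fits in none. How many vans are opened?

  330 → van 1 (new)  [load 330/380]
  210 → van 2 (new)  [load 210/380]
  280 → van 3 (new)  [load 280/380]
  290 → van 4 (new)  [load 290/380]
  200 → van 5 (new)  [load 200/380]
  270 → van 6 (new)  [load 270/380]
  80 → van 2  [load 290/380]
  150 → van 5  [load 350/380]
  270 → van 7 (new)  [load 270/380]
  90 → van 2  [load 380/380]
7 vans opened.

7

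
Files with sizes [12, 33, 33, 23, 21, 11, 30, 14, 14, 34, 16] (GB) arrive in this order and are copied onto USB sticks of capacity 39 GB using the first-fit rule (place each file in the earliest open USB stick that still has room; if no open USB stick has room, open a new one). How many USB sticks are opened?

8

  12 → USB stick 1 (new)  [load 12/39]
  33 → USB stick 2 (new)  [load 33/39]
  33 → USB stick 3 (new)  [load 33/39]
  23 → USB stick 1  [load 35/39]
  21 → USB stick 4 (new)  [load 21/39]
  11 → USB stick 4  [load 32/39]
  30 → USB stick 5 (new)  [load 30/39]
  14 → USB stick 6 (new)  [load 14/39]
  14 → USB stick 6  [load 28/39]
  34 → USB stick 7 (new)  [load 34/39]
  16 → USB stick 8 (new)  [load 16/39]
8 USB sticks opened.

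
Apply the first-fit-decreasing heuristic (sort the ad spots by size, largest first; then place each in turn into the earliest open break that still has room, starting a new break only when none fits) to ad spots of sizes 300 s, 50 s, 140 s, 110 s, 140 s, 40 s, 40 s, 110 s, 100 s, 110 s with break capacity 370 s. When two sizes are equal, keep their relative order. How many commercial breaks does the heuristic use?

Sorted descending: 300, 140, 140, 110, 110, 110, 100, 50, 40, 40.
  300 → break 1 (new)  [load 300/370]
  140 → break 2 (new)  [load 140/370]
  140 → break 2  [load 280/370]
  110 → break 3 (new)  [load 110/370]
  110 → break 3  [load 220/370]
  110 → break 3  [load 330/370]
  100 → break 4 (new)  [load 100/370]
  50 → break 1  [load 350/370]
  40 → break 2  [load 320/370]
  40 → break 2  [load 360/370]
4 commercial breaks opened.

4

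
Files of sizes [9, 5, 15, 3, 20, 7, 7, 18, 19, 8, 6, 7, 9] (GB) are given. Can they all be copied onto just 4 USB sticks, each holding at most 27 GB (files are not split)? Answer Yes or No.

Total = 133 GB; ⌈133/27⌉ = 5.
At least 5 USB sticks are required, but only 4 are allowed.

No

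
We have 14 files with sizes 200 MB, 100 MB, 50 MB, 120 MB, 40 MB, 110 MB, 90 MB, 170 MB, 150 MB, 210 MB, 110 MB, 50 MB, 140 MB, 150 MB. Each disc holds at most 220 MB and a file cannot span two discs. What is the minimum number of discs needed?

9

Total = 210 + 200 + 170 + 150 + 150 + 140 + 120 + 110 + 110 + 100 + 90 + 50 + 50 + 40 = 1690 MB.
Lower bound: ⌈1690/220⌉ = 8 discs.
A packing using 9 discs:
  disc 1: 210 = 210
  disc 2: 200 = 200
  disc 3: 170 + 50 = 220
  disc 4: 150 + 50 = 200
  disc 5: 150 + 40 = 190
  disc 6: 140 = 140
  disc 7: 120 + 100 = 220
  disc 8: 110 + 110 = 220
  disc 9: 90 = 90
No arrangement into 8 discs stays within capacity, so 9 is optimal.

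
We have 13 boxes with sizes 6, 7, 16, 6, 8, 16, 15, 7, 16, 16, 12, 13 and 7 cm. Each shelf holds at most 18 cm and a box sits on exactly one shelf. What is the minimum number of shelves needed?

Total = 16 + 16 + 16 + 16 + 15 + 13 + 12 + 8 + 7 + 7 + 7 + 6 + 6 = 145 cm.
Lower bound: ⌈145/18⌉ = 9 shelves.
A packing using 10 shelves:
  shelf 1: 16 = 16
  shelf 2: 16 = 16
  shelf 3: 16 = 16
  shelf 4: 16 = 16
  shelf 5: 15 = 15
  shelf 6: 13 = 13
  shelf 7: 12 + 6 = 18
  shelf 8: 8 + 7 = 15
  shelf 9: 7 + 7 = 14
  shelf 10: 6 = 6
No arrangement into 9 shelves stays within capacity, so 10 is optimal.

10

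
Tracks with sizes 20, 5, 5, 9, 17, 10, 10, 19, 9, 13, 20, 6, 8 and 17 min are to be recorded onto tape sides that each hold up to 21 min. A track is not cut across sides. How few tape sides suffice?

9

Total = 20 + 20 + 19 + 17 + 17 + 13 + 10 + 10 + 9 + 9 + 8 + 6 + 5 + 5 = 168 min.
Lower bound: ⌈168/21⌉ = 8 tape sides.
A packing using 9 tape sides:
  side 1: 20 = 20
  side 2: 20 = 20
  side 3: 19 = 19
  side 4: 17 = 17
  side 5: 17 = 17
  side 6: 13 + 8 = 21
  side 7: 10 + 10 = 20
  side 8: 9 + 9 = 18
  side 9: 6 + 5 + 5 = 16
No arrangement into 8 tape sides stays within capacity, so 9 is optimal.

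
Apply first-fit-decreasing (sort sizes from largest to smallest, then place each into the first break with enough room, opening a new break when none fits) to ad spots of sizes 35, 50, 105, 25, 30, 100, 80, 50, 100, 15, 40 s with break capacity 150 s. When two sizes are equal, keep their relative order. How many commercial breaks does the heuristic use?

Sorted descending: 105, 100, 100, 80, 50, 50, 40, 35, 30, 25, 15.
  105 → break 1 (new)  [load 105/150]
  100 → break 2 (new)  [load 100/150]
  100 → break 3 (new)  [load 100/150]
  80 → break 4 (new)  [load 80/150]
  50 → break 2  [load 150/150]
  50 → break 3  [load 150/150]
  40 → break 1  [load 145/150]
  35 → break 4  [load 115/150]
  30 → break 4  [load 145/150]
  25 → break 5 (new)  [load 25/150]
  15 → break 5  [load 40/150]
5 commercial breaks opened.

5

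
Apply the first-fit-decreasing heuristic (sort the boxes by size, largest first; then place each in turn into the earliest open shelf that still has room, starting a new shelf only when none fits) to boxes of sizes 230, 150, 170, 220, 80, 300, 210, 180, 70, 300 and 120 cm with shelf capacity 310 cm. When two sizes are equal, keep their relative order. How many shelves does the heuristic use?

Sorted descending: 300, 300, 230, 220, 210, 180, 170, 150, 120, 80, 70.
  300 → shelf 1 (new)  [load 300/310]
  300 → shelf 2 (new)  [load 300/310]
  230 → shelf 3 (new)  [load 230/310]
  220 → shelf 4 (new)  [load 220/310]
  210 → shelf 5 (new)  [load 210/310]
  180 → shelf 6 (new)  [load 180/310]
  170 → shelf 7 (new)  [load 170/310]
  150 → shelf 8 (new)  [load 150/310]
  120 → shelf 6  [load 300/310]
  80 → shelf 3  [load 310/310]
  70 → shelf 4  [load 290/310]
8 shelves opened.

8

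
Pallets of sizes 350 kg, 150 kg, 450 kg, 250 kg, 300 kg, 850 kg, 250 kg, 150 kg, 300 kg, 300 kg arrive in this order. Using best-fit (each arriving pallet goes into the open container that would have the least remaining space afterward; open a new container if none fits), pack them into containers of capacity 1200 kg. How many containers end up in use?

  350 → container 1 (new)  [load 350/1200]
  150 → container 1  [load 500/1200]
  450 → container 1  [load 950/1200]
  250 → container 1  [load 1200/1200]
  300 → container 2 (new)  [load 300/1200]
  850 → container 2  [load 1150/1200]
  250 → container 3 (new)  [load 250/1200]
  150 → container 3  [load 400/1200]
  300 → container 3  [load 700/1200]
  300 → container 3  [load 1000/1200]
3 containers opened.

3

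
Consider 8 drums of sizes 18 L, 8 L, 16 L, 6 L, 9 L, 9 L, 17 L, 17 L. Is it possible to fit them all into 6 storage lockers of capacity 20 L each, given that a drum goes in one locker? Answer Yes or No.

A valid assignment using 6 storage lockers:
  locker 1: 18 = 18
  locker 2: 17 = 17
  locker 3: 17 = 17
  locker 4: 16 = 16
  locker 5: 9 + 9 = 18
  locker 6: 8 + 6 = 14
Every load is within 20 L, so 6 storage lockers suffice.

Yes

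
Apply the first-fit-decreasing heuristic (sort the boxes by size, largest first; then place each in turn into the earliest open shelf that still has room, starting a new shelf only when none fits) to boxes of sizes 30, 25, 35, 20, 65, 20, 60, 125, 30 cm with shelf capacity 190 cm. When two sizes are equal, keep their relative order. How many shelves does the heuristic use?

3

Sorted descending: 125, 65, 60, 35, 30, 30, 25, 20, 20.
  125 → shelf 1 (new)  [load 125/190]
  65 → shelf 1  [load 190/190]
  60 → shelf 2 (new)  [load 60/190]
  35 → shelf 2  [load 95/190]
  30 → shelf 2  [load 125/190]
  30 → shelf 2  [load 155/190]
  25 → shelf 2  [load 180/190]
  20 → shelf 3 (new)  [load 20/190]
  20 → shelf 3  [load 40/190]
3 shelves opened.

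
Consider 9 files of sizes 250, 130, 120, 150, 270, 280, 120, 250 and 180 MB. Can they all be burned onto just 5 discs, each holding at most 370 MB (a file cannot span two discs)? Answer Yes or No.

No

Total = 1750 MB; ⌈1750/370⌉ = 5.
The bound of 5 does not rule out 5, but exhaustive search shows no assignment into 5 discs of capacity 370 MB exists — the minimum is 6.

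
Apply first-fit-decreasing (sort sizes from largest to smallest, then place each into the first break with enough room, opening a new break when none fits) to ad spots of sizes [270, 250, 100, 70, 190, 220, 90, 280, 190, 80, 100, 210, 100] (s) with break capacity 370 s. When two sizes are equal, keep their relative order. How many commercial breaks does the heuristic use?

Sorted descending: 280, 270, 250, 220, 210, 190, 190, 100, 100, 100, 90, 80, 70.
  280 → break 1 (new)  [load 280/370]
  270 → break 2 (new)  [load 270/370]
  250 → break 3 (new)  [load 250/370]
  220 → break 4 (new)  [load 220/370]
  210 → break 5 (new)  [load 210/370]
  190 → break 6 (new)  [load 190/370]
  190 → break 7 (new)  [load 190/370]
  100 → break 2  [load 370/370]
  100 → break 3  [load 350/370]
  100 → break 4  [load 320/370]
  90 → break 1  [load 370/370]
  80 → break 5  [load 290/370]
  70 → break 5  [load 360/370]
7 commercial breaks opened.

7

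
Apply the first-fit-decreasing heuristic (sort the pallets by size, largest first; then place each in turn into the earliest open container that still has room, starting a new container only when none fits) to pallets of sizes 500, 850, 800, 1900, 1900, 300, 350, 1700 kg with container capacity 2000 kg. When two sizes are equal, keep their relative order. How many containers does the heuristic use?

Sorted descending: 1900, 1900, 1700, 850, 800, 500, 350, 300.
  1900 → container 1 (new)  [load 1900/2000]
  1900 → container 2 (new)  [load 1900/2000]
  1700 → container 3 (new)  [load 1700/2000]
  850 → container 4 (new)  [load 850/2000]
  800 → container 4  [load 1650/2000]
  500 → container 5 (new)  [load 500/2000]
  350 → container 4  [load 2000/2000]
  300 → container 3  [load 2000/2000]
5 containers opened.

5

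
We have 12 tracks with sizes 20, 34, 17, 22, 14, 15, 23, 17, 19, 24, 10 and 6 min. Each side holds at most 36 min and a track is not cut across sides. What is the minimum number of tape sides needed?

Total = 34 + 24 + 23 + 22 + 20 + 19 + 17 + 17 + 15 + 14 + 10 + 6 = 221 min.
Lower bound: ⌈221/36⌉ = 7 tape sides.
A packing using 7 tape sides:
  side 1: 34 = 34
  side 2: 24 + 10 = 34
  side 3: 23 + 6 = 29
  side 4: 22 + 14 = 36
  side 5: 20 + 15 = 35
  side 6: 19 + 17 = 36
  side 7: 17 = 17
This matches the lower bound, so 7 is optimal.

7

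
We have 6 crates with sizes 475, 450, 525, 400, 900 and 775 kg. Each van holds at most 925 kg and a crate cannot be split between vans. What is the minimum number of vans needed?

4

Total = 900 + 775 + 525 + 475 + 450 + 400 = 3525 kg.
Lower bound: ⌈3525/925⌉ = 4 vans.
A packing using 4 vans:
  van 1: 900 = 900
  van 2: 775 = 775
  van 3: 525 + 400 = 925
  van 4: 475 + 450 = 925
This matches the lower bound, so 4 is optimal.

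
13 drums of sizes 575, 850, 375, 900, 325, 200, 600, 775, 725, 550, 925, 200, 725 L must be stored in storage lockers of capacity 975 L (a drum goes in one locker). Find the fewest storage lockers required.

Total = 925 + 900 + 850 + 775 + 725 + 725 + 600 + 575 + 550 + 375 + 325 + 200 + 200 = 7725 L.
Lower bound: ⌈7725/975⌉ = 8 storage lockers.
Also, 9 drums each exceed 975/2 L, and no two of those can share a locker, so at least 9 storage lockers are needed.
A packing using 9 storage lockers:
  locker 1: 925 = 925
  locker 2: 900 = 900
  locker 3: 850 = 850
  locker 4: 775 + 200 = 975
  locker 5: 725 + 200 = 925
  locker 6: 725 = 725
  locker 7: 600 + 375 = 975
  locker 8: 575 + 325 = 900
  locker 9: 550 = 550
This matches the lower bound, so 9 is optimal.

9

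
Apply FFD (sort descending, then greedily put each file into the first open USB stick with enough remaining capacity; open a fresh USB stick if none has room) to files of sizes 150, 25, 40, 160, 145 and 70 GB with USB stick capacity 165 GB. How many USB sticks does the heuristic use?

Sorted descending: 160, 150, 145, 70, 40, 25.
  160 → USB stick 1 (new)  [load 160/165]
  150 → USB stick 2 (new)  [load 150/165]
  145 → USB stick 3 (new)  [load 145/165]
  70 → USB stick 4 (new)  [load 70/165]
  40 → USB stick 4  [load 110/165]
  25 → USB stick 4  [load 135/165]
4 USB sticks opened.

4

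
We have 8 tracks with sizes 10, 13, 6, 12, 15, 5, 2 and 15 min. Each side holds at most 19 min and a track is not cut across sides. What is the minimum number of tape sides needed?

5

Total = 15 + 15 + 13 + 12 + 10 + 6 + 5 + 2 = 78 min.
Lower bound: ⌈78/19⌉ = 5 tape sides.
A packing using 5 tape sides:
  side 1: 15 + 2 = 17
  side 2: 15 = 15
  side 3: 13 + 6 = 19
  side 4: 12 + 5 = 17
  side 5: 10 = 10
This matches the lower bound, so 5 is optimal.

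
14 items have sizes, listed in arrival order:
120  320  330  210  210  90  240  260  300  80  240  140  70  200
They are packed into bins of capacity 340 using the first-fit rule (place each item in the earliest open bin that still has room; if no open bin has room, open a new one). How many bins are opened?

  120 → bin 1 (new)  [load 120/340]
  320 → bin 2 (new)  [load 320/340]
  330 → bin 3 (new)  [load 330/340]
  210 → bin 1  [load 330/340]
  210 → bin 4 (new)  [load 210/340]
  90 → bin 4  [load 300/340]
  240 → bin 5 (new)  [load 240/340]
  260 → bin 6 (new)  [load 260/340]
  300 → bin 7 (new)  [load 300/340]
  80 → bin 5  [load 320/340]
  240 → bin 8 (new)  [load 240/340]
  140 → bin 9 (new)  [load 140/340]
  70 → bin 6  [load 330/340]
  200 → bin 9  [load 340/340]
9 bins opened.

9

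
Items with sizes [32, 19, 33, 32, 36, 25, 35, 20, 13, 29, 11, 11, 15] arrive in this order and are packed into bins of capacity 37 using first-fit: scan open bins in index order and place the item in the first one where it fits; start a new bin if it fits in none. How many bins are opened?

10

  32 → bin 1 (new)  [load 32/37]
  19 → bin 2 (new)  [load 19/37]
  33 → bin 3 (new)  [load 33/37]
  32 → bin 4 (new)  [load 32/37]
  36 → bin 5 (new)  [load 36/37]
  25 → bin 6 (new)  [load 25/37]
  35 → bin 7 (new)  [load 35/37]
  20 → bin 8 (new)  [load 20/37]
  13 → bin 2  [load 32/37]
  29 → bin 9 (new)  [load 29/37]
  11 → bin 6  [load 36/37]
  11 → bin 8  [load 31/37]
  15 → bin 10 (new)  [load 15/37]
10 bins opened.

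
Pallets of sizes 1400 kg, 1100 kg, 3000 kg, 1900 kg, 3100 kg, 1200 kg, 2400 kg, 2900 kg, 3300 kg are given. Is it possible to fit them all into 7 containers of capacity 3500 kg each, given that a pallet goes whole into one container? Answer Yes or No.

A valid assignment using 7 containers:
  container 1: 3300 = 3300
  container 2: 3100 = 3100
  container 3: 3000 = 3000
  container 4: 2900 = 2900
  container 5: 2400 + 1100 = 3500
  container 6: 1900 + 1400 = 3300
  container 7: 1200 = 1200
Every load is within 3500 kg, so 7 containers suffice.

Yes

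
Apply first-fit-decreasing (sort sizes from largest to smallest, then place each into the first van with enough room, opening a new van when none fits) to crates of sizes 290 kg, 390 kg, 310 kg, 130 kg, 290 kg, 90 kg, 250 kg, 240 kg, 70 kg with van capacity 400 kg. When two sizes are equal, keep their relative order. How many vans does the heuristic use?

Sorted descending: 390, 310, 290, 290, 250, 240, 130, 90, 70.
  390 → van 1 (new)  [load 390/400]
  310 → van 2 (new)  [load 310/400]
  290 → van 3 (new)  [load 290/400]
  290 → van 4 (new)  [load 290/400]
  250 → van 5 (new)  [load 250/400]
  240 → van 6 (new)  [load 240/400]
  130 → van 5  [load 380/400]
  90 → van 2  [load 400/400]
  70 → van 3  [load 360/400]
6 vans opened.

6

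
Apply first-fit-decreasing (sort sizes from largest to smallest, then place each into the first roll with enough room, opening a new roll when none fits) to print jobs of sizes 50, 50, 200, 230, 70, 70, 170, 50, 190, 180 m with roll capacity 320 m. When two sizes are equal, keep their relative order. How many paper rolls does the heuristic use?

5

Sorted descending: 230, 200, 190, 180, 170, 70, 70, 50, 50, 50.
  230 → roll 1 (new)  [load 230/320]
  200 → roll 2 (new)  [load 200/320]
  190 → roll 3 (new)  [load 190/320]
  180 → roll 4 (new)  [load 180/320]
  170 → roll 5 (new)  [load 170/320]
  70 → roll 1  [load 300/320]
  70 → roll 2  [load 270/320]
  50 → roll 2  [load 320/320]
  50 → roll 3  [load 240/320]
  50 → roll 3  [load 290/320]
5 paper rolls opened.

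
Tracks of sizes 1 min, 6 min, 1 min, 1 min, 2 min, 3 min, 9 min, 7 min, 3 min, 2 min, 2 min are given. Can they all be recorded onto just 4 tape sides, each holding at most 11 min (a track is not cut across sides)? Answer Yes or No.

A valid assignment using 4 tape sides:
  side 1: 9 + 2 = 11
  side 2: 7 + 3 + 1 = 11
  side 3: 6 + 3 + 2 = 11
  side 4: 2 + 1 + 1 = 4
Every load is within 11 min, so 4 tape sides suffice.

Yes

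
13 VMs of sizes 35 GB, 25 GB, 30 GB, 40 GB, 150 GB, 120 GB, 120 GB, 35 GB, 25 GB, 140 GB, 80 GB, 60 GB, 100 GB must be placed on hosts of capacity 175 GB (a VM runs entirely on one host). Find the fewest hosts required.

6

Total = 150 + 140 + 120 + 120 + 100 + 80 + 60 + 40 + 35 + 35 + 30 + 25 + 25 = 960 GB.
Lower bound: ⌈960/175⌉ = 6 hosts.
A packing using 6 hosts:
  host 1: 150 + 25 = 175
  host 2: 140 + 35 = 175
  host 3: 120 + 40 = 160
  host 4: 120 + 35 = 155
  host 5: 100 + 60 = 160
  host 6: 80 + 30 + 25 = 135
This matches the lower bound, so 6 is optimal.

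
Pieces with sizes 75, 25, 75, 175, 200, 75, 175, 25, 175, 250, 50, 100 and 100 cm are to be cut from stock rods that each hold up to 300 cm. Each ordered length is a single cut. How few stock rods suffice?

6

Total = 250 + 200 + 175 + 175 + 175 + 100 + 100 + 75 + 75 + 75 + 50 + 25 + 25 = 1500 cm.
Lower bound: ⌈1500/300⌉ = 5 stock rods.
A packing using 6 stock rods:
  stock rod 1: 250 + 50 = 300
  stock rod 2: 200 + 100 = 300
  stock rod 3: 175 + 100 + 25 = 300
  stock rod 4: 175 + 75 + 25 = 275
  stock rod 5: 175 + 75 = 250
  stock rod 6: 75 = 75
No arrangement into 5 stock rods stays within capacity, so 6 is optimal.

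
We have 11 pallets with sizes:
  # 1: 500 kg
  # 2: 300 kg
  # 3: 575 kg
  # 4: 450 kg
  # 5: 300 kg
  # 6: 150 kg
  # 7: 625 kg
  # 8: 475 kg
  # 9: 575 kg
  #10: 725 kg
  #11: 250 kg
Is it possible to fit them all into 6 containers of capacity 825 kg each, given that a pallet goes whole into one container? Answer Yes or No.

Total = 4925 kg; ⌈4925/825⌉ = 6.
7 pallets each exceed half the capacity and cannot share a container, forcing at least 7 containers.
At least 7 containers are required, but only 6 are allowed.

No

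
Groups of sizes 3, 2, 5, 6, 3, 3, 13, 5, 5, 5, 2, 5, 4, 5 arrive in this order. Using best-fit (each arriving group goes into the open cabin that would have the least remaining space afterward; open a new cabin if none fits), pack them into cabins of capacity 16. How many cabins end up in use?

  3 → cabin 1 (new)  [load 3/16]
  2 → cabin 1  [load 5/16]
  5 → cabin 1  [load 10/16]
  6 → cabin 1  [load 16/16]
  3 → cabin 2 (new)  [load 3/16]
  3 → cabin 2  [load 6/16]
  13 → cabin 3 (new)  [load 13/16]
  5 → cabin 2  [load 11/16]
  5 → cabin 2  [load 16/16]
  5 → cabin 4 (new)  [load 5/16]
  2 → cabin 3  [load 15/16]
  5 → cabin 4  [load 10/16]
  4 → cabin 4  [load 14/16]
  5 → cabin 5 (new)  [load 5/16]
5 cabins opened.

5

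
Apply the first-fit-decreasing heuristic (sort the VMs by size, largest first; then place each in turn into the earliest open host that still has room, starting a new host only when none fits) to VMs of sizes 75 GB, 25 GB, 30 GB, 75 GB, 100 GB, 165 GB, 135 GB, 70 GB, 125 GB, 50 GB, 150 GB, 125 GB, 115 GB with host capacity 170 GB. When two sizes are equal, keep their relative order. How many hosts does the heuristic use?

8

Sorted descending: 165, 150, 135, 125, 125, 115, 100, 75, 75, 70, 50, 30, 25.
  165 → host 1 (new)  [load 165/170]
  150 → host 2 (new)  [load 150/170]
  135 → host 3 (new)  [load 135/170]
  125 → host 4 (new)  [load 125/170]
  125 → host 5 (new)  [load 125/170]
  115 → host 6 (new)  [load 115/170]
  100 → host 7 (new)  [load 100/170]
  75 → host 8 (new)  [load 75/170]
  75 → host 8  [load 150/170]
  70 → host 7  [load 170/170]
  50 → host 6  [load 165/170]
  30 → host 3  [load 165/170]
  25 → host 4  [load 150/170]
8 hosts opened.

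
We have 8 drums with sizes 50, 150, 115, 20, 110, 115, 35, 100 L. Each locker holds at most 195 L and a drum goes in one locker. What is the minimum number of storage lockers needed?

Total = 150 + 115 + 115 + 110 + 100 + 50 + 35 + 20 = 695 L.
Lower bound: ⌈695/195⌉ = 4 storage lockers.
Also, 5 drums each exceed 195/2 L, and no two of those can share a locker, so at least 5 storage lockers are needed.
A packing using 5 storage lockers:
  locker 1: 150 + 35 = 185
  locker 2: 115 + 50 + 20 = 185
  locker 3: 115 = 115
  locker 4: 110 = 110
  locker 5: 100 = 100
This matches the lower bound, so 5 is optimal.

5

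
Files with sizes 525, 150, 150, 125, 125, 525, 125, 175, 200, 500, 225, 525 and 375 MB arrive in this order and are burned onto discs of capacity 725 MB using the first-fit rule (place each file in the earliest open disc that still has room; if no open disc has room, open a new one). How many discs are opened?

  525 → disc 1 (new)  [load 525/725]
  150 → disc 1  [load 675/725]
  150 → disc 2 (new)  [load 150/725]
  125 → disc 2  [load 275/725]
  125 → disc 2  [load 400/725]
  525 → disc 3 (new)  [load 525/725]
  125 → disc 2  [load 525/725]
  175 → disc 2  [load 700/725]
  200 → disc 3  [load 725/725]
  500 → disc 4 (new)  [load 500/725]
  225 → disc 4  [load 725/725]
  525 → disc 5 (new)  [load 525/725]
  375 → disc 6 (new)  [load 375/725]
6 discs opened.

6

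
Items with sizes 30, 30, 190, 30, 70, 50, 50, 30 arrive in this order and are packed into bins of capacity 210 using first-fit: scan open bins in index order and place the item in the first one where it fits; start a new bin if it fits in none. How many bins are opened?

  30 → bin 1 (new)  [load 30/210]
  30 → bin 1  [load 60/210]
  190 → bin 2 (new)  [load 190/210]
  30 → bin 1  [load 90/210]
  70 → bin 1  [load 160/210]
  50 → bin 1  [load 210/210]
  50 → bin 3 (new)  [load 50/210]
  30 → bin 3  [load 80/210]
3 bins opened.

3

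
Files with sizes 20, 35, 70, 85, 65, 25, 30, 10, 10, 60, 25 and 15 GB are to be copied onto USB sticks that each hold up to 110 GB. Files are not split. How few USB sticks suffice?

Total = 85 + 70 + 65 + 60 + 35 + 30 + 25 + 25 + 20 + 15 + 10 + 10 = 450 GB.
Lower bound: ⌈450/110⌉ = 5 USB sticks.
A packing using 5 USB sticks:
  USB stick 1: 85 + 25 = 110
  USB stick 2: 70 + 35 = 105
  USB stick 3: 65 + 30 + 15 = 110
  USB stick 4: 60 + 25 + 20 = 105
  USB stick 5: 10 + 10 = 20
This matches the lower bound, so 5 is optimal.

5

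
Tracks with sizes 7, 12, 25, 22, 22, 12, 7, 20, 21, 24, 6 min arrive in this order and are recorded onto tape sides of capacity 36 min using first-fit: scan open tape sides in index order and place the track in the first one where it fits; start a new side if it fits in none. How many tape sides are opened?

7

  7 → side 1 (new)  [load 7/36]
  12 → side 1  [load 19/36]
  25 → side 2 (new)  [load 25/36]
  22 → side 3 (new)  [load 22/36]
  22 → side 4 (new)  [load 22/36]
  12 → side 1  [load 31/36]
  7 → side 2  [load 32/36]
  20 → side 5 (new)  [load 20/36]
  21 → side 6 (new)  [load 21/36]
  24 → side 7 (new)  [load 24/36]
  6 → side 3  [load 28/36]
7 tape sides opened.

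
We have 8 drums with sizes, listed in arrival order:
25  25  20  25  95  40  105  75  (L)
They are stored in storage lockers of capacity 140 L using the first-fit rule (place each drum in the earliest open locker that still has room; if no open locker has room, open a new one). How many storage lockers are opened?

4

  25 → locker 1 (new)  [load 25/140]
  25 → locker 1  [load 50/140]
  20 → locker 1  [load 70/140]
  25 → locker 1  [load 95/140]
  95 → locker 2 (new)  [load 95/140]
  40 → locker 1  [load 135/140]
  105 → locker 3 (new)  [load 105/140]
  75 → locker 4 (new)  [load 75/140]
4 storage lockers opened.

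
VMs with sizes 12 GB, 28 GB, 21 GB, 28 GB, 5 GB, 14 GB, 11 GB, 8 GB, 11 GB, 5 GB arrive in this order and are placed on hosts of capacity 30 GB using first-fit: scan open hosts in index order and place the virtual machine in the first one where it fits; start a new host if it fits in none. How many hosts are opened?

5

  12 → host 1 (new)  [load 12/30]
  28 → host 2 (new)  [load 28/30]
  21 → host 3 (new)  [load 21/30]
  28 → host 4 (new)  [load 28/30]
  5 → host 1  [load 17/30]
  14 → host 5 (new)  [load 14/30]
  11 → host 1  [load 28/30]
  8 → host 3  [load 29/30]
  11 → host 5  [load 25/30]
  5 → host 5  [load 30/30]
5 hosts opened.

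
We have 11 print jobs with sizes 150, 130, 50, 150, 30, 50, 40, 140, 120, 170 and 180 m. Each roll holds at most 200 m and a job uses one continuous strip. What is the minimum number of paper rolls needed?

7

Total = 180 + 170 + 150 + 150 + 140 + 130 + 120 + 50 + 50 + 40 + 30 = 1210 m.
Lower bound: ⌈1210/200⌉ = 7 paper rolls.
A packing using 7 paper rolls:
  roll 1: 180 = 180
  roll 2: 170 + 30 = 200
  roll 3: 150 + 50 = 200
  roll 4: 150 + 50 = 200
  roll 5: 140 + 40 = 180
  roll 6: 130 = 130
  roll 7: 120 = 120
This matches the lower bound, so 7 is optimal.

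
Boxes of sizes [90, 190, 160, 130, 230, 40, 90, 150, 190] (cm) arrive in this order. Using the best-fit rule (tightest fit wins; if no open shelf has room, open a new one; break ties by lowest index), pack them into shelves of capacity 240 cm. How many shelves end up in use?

  90 → shelf 1 (new)  [load 90/240]
  190 → shelf 2 (new)  [load 190/240]
  160 → shelf 3 (new)  [load 160/240]
  130 → shelf 1  [load 220/240]
  230 → shelf 4 (new)  [load 230/240]
  40 → shelf 2  [load 230/240]
  90 → shelf 5 (new)  [load 90/240]
  150 → shelf 5  [load 240/240]
  190 → shelf 6 (new)  [load 190/240]
6 shelves opened.

6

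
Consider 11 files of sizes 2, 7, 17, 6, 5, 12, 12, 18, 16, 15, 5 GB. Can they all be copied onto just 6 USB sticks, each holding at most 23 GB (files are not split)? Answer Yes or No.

Yes

A valid assignment using 6 USB sticks:
  USB stick 1: 18 + 5 = 23
  USB stick 2: 17 + 6 = 23
  USB stick 3: 16 + 7 = 23
  USB stick 4: 15 + 5 + 2 = 22
  USB stick 5: 12 = 12
  USB stick 6: 12 = 12
Every load is within 23 GB, so 6 USB sticks suffice.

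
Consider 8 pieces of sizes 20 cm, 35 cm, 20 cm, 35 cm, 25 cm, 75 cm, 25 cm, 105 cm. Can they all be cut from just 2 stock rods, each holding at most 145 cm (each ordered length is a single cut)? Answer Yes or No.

Total = 340 cm; ⌈340/145⌉ = 3.
At least 3 stock rods are required, but only 2 are allowed.

No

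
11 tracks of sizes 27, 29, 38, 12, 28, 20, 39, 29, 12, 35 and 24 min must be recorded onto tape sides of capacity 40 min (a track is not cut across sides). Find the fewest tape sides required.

Total = 39 + 38 + 35 + 29 + 29 + 28 + 27 + 24 + 20 + 12 + 12 = 293 min.
Lower bound: ⌈293/40⌉ = 8 tape sides.
A packing using 9 tape sides:
  side 1: 39 = 39
  side 2: 38 = 38
  side 3: 35 = 35
  side 4: 29 = 29
  side 5: 29 = 29
  side 6: 28 + 12 = 40
  side 7: 27 + 12 = 39
  side 8: 24 = 24
  side 9: 20 = 20
No arrangement into 8 tape sides stays within capacity, so 9 is optimal.

9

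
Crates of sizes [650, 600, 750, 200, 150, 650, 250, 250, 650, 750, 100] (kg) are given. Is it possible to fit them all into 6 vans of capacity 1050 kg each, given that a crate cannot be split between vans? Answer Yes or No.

Yes

A valid assignment using 6 vans:
  van 1: 750 + 250 = 1000
  van 2: 750 + 250 = 1000
  van 3: 650 + 200 + 150 = 1000
  van 4: 650 + 100 = 750
  van 5: 650 = 650
  van 6: 600 = 600
Every load is within 1050 kg, so 6 vans suffice.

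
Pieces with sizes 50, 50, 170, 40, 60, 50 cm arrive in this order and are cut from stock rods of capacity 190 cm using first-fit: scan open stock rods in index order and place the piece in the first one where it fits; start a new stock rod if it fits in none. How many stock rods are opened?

  50 → stock rod 1 (new)  [load 50/190]
  50 → stock rod 1  [load 100/190]
  170 → stock rod 2 (new)  [load 170/190]
  40 → stock rod 1  [load 140/190]
  60 → stock rod 3 (new)  [load 60/190]
  50 → stock rod 1  [load 190/190]
3 stock rods opened.

3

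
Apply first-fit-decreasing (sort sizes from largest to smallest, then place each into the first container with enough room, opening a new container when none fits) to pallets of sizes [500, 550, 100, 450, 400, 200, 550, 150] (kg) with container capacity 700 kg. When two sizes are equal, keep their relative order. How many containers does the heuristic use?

5

Sorted descending: 550, 550, 500, 450, 400, 200, 150, 100.
  550 → container 1 (new)  [load 550/700]
  550 → container 2 (new)  [load 550/700]
  500 → container 3 (new)  [load 500/700]
  450 → container 4 (new)  [load 450/700]
  400 → container 5 (new)  [load 400/700]
  200 → container 3  [load 700/700]
  150 → container 1  [load 700/700]
  100 → container 2  [load 650/700]
5 containers opened.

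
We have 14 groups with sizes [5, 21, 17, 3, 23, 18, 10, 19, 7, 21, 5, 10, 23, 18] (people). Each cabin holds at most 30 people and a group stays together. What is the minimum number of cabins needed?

8

Total = 23 + 23 + 21 + 21 + 19 + 18 + 18 + 17 + 10 + 10 + 7 + 5 + 5 + 3 = 200 people.
Lower bound: ⌈200/30⌉ = 7 cabins.
Also, 8 groups each exceed 15 people, and no two of those can share a cabin, so at least 8 cabins are needed.
A packing using 8 cabins:
  cabin 1: 23 + 7 = 30
  cabin 2: 23 + 5 = 28
  cabin 3: 21 + 5 + 3 = 29
  cabin 4: 21 = 21
  cabin 5: 19 + 10 = 29
  cabin 6: 18 + 10 = 28
  cabin 7: 18 = 18
  cabin 8: 17 = 17
This matches the lower bound, so 8 is optimal.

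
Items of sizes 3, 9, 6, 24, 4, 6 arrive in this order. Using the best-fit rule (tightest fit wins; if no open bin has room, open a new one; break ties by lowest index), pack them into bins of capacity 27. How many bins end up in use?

  3 → bin 1 (new)  [load 3/27]
  9 → bin 1  [load 12/27]
  6 → bin 1  [load 18/27]
  24 → bin 2 (new)  [load 24/27]
  4 → bin 1  [load 22/27]
  6 → bin 3 (new)  [load 6/27]
3 bins opened.

3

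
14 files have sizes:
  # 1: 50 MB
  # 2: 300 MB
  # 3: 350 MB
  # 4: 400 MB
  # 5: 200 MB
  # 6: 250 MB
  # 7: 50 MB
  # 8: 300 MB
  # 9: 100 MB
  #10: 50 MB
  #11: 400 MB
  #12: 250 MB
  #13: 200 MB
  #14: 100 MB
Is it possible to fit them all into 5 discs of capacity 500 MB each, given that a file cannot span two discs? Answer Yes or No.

No

Total = 3000 MB; ⌈3000/500⌉ = 6.
At least 6 discs are required, but only 5 are allowed.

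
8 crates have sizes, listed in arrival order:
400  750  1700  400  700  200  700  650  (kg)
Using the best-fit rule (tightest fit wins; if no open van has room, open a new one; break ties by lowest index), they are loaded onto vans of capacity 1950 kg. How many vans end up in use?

  400 → van 1 (new)  [load 400/1950]
  750 → van 1  [load 1150/1950]
  1700 → van 2 (new)  [load 1700/1950]
  400 → van 1  [load 1550/1950]
  700 → van 3 (new)  [load 700/1950]
  200 → van 2  [load 1900/1950]
  700 → van 3  [load 1400/1950]
  650 → van 4 (new)  [load 650/1950]
4 vans opened.

4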